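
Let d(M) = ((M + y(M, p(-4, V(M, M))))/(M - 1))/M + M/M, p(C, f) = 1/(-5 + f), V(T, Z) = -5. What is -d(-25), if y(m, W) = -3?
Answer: -311/325 ≈ -0.95692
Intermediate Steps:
d(M) = 1 + (-3 + M)/(M*(-1 + M)) (d(M) = ((M - 3)/(M - 1))/M + M/M = ((-3 + M)/(-1 + M))/M + 1 = (-3 + M)/(M*(-1 + M)) + 1 = 1 + (-3 + M)/(M*(-1 + M)))
-d(-25) = -(-3 + (-25)²)/((-25)*(-1 - 25)) = -(-1)*(-3 + 625)/(25*(-26)) = -(-1)*(-1)*622/(25*26) = -1*311/325 = -311/325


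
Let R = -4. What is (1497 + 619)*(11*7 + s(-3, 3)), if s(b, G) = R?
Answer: 154468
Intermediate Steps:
s(b, G) = -4
(1497 + 619)*(11*7 + s(-3, 3)) = (1497 + 619)*(11*7 - 4) = 2116*(77 - 4) = 2116*73 = 154468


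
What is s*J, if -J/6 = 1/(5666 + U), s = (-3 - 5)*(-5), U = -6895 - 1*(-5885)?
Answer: -5/97 ≈ -0.051546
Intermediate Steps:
U = -1010 (U = -6895 + 5885 = -1010)
s = 40 (s = -8*(-5) = 40)
J = -1/776 (J = -6/(5666 - 1010) = -6/4656 = -6*1/4656 = -1/776 ≈ -0.0012887)
s*J = 40*(-1/776) = -5/97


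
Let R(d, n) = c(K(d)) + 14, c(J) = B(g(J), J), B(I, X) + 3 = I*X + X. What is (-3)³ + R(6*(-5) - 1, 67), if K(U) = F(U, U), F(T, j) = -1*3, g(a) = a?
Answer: -10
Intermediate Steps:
F(T, j) = -3
K(U) = -3
B(I, X) = -3 + X + I*X (B(I, X) = -3 + (I*X + X) = -3 + (X + I*X) = -3 + X + I*X)
c(J) = -3 + J + J² (c(J) = -3 + J + J*J = -3 + J + J²)
R(d, n) = 17 (R(d, n) = (-3 - 3 + (-3)²) + 14 = (-3 - 3 + 9) + 14 = 3 + 14 = 17)
(-3)³ + R(6*(-5) - 1, 67) = (-3)³ + 17 = -27 + 17 = -10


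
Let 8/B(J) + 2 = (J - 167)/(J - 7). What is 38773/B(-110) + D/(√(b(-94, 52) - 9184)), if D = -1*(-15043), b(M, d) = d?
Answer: 1667239/936 - 15043*I*√2283/4566 ≈ 1781.2 - 157.42*I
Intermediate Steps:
B(J) = 8/(-2 + (-167 + J)/(-7 + J)) (B(J) = 8/(-2 + (J - 167)/(J - 7)) = 8/(-2 + (-167 + J)/(-7 + J)))
D = 15043
38773/B(-110) + D/(√(b(-94, 52) - 9184)) = 38773/((8*(7 - 1*(-110))/(153 - 110))) + 15043/(√(52 - 9184)) = 38773/((8*(7 + 110)/43)) + 15043/(√(-9132)) = 38773/((8*(1/43)*117)) + 15043/((2*I*√2283)) = 38773/(936/43) + 15043*(-I*√2283/4566) = 38773*(43/936) - 15043*I*√2283/4566 = 1667239/936 - 15043*I*√2283/4566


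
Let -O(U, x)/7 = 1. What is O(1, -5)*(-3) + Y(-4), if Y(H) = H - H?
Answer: 21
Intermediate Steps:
Y(H) = 0
O(U, x) = -7 (O(U, x) = -7*1 = -7)
O(1, -5)*(-3) + Y(-4) = -7*(-3) + 0 = 21 + 0 = 21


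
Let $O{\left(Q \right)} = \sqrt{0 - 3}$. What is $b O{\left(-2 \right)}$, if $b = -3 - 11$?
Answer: $- 14 i \sqrt{3} \approx - 24.249 i$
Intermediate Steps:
$O{\left(Q \right)} = i \sqrt{3}$ ($O{\left(Q \right)} = \sqrt{-3} = i \sqrt{3}$)
$b = -14$
$b O{\left(-2 \right)} = - 14 i \sqrt{3}$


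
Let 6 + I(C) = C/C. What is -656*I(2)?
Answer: 3280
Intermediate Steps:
I(C) = -5 (I(C) = -6 + C/C = -6 + 1 = -5)
-656*I(2) = -656*(-5) = 3280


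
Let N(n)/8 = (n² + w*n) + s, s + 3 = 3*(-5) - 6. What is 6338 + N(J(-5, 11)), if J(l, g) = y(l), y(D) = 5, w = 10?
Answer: 6746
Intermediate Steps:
s = -24 (s = -3 + (3*(-5) - 6) = -3 + (-15 - 6) = -3 - 21 = -24)
J(l, g) = 5
N(n) = -192 + 8*n² + 80*n (N(n) = 8*((n² + 10*n) - 24) = 8*(-24 + n² + 10*n) = -192 + 8*n² + 80*n)
6338 + N(J(-5, 11)) = 6338 + (-192 + 8*5² + 80*5) = 6338 + (-192 + 8*25 + 400) = 6338 + (-192 + 200 + 400) = 6338 + 408 = 6746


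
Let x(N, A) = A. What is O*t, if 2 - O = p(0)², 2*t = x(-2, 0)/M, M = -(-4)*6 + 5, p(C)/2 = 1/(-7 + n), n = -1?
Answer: 0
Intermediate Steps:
p(C) = -¼ (p(C) = 2/(-7 - 1) = 2/(-8) = 2*(-⅛) = -¼)
M = 29 (M = -4*(-6) + 5 = 24 + 5 = 29)
t = 0 (t = (0/29)/2 = (0*(1/29))/2 = (½)*0 = 0)
O = 31/16 (O = 2 - (-¼)² = 2 - 1*1/16 = 2 - 1/16 = 31/16 ≈ 1.9375)
O*t = (31/16)*0 = 0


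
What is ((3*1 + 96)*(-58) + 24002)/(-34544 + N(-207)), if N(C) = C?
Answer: -18260/34751 ≈ -0.52545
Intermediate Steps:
((3*1 + 96)*(-58) + 24002)/(-34544 + N(-207)) = ((3*1 + 96)*(-58) + 24002)/(-34544 - 207) = ((3 + 96)*(-58) + 24002)/(-34751) = (99*(-58) + 24002)*(-1/34751) = (-5742 + 24002)*(-1/34751) = 18260*(-1/34751) = -18260/34751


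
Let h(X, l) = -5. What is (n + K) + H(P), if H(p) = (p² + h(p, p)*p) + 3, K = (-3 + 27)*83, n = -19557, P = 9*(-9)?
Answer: -10596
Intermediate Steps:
P = -81
K = 1992 (K = 24*83 = 1992)
H(p) = 3 + p² - 5*p (H(p) = (p² - 5*p) + 3 = 3 + p² - 5*p)
(n + K) + H(P) = (-19557 + 1992) + (3 + (-81)² - 5*(-81)) = -17565 + (3 + 6561 + 405) = -17565 + 6969 = -10596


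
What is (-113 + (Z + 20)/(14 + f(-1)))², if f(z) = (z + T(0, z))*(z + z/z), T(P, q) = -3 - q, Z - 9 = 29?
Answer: 580644/49 ≈ 11850.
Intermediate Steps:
Z = 38 (Z = 9 + 29 = 38)
f(z) = -3 - 3*z (f(z) = (z + (-3 - z))*(z + z/z) = -3*(z + 1) = -3*(1 + z) = -3 - 3*z)
(-113 + (Z + 20)/(14 + f(-1)))² = (-113 + (38 + 20)/(14 + (-3 - 3*(-1))))² = (-113 + 58/(14 + (-3 + 3)))² = (-113 + 58/(14 + 0))² = (-113 + 58/14)² = (-113 + 58*(1/14))² = (-113 + 29/7)² = (-762/7)² = 580644/49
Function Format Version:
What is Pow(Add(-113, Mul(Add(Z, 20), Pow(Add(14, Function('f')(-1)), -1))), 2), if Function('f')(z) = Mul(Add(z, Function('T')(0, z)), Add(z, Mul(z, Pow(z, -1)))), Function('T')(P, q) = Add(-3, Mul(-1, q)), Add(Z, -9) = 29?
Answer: Rational(580644, 49) ≈ 11850.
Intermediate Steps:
Z = 38 (Z = Add(9, 29) = 38)
Function('f')(z) = Add(-3, Mul(-3, z)) (Function('f')(z) = Mul(Add(z, Add(-3, Mul(-1, z))), Add(z, Mul(z, Pow(z, -1)))) = Mul(-3, Add(z, 1)) = Mul(-3, Add(1, z)) = Add(-3, Mul(-3, z)))
Pow(Add(-113, Mul(Add(Z, 20), Pow(Add(14, Function('f')(-1)), -1))), 2) = Pow(Add(-113, Mul(Add(38, 20), Pow(Add(14, Add(-3, Mul(-3, -1))), -1))), 2) = Pow(Add(-113, Mul(58, Pow(Add(14, Add(-3, 3)), -1))), 2) = Pow(Add(-113, Mul(58, Pow(Add(14, 0), -1))), 2) = Pow(Add(-113, Mul(58, Pow(14, -1))), 2) = Pow(Add(-113, Mul(58, Rational(1, 14))), 2) = Pow(Add(-113, Rational(29, 7)), 2) = Pow(Rational(-762, 7), 2) = Rational(580644, 49)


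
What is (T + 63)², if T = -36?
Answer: 729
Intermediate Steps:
(T + 63)² = (-36 + 63)² = 27² = 729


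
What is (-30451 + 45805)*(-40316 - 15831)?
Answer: -862081038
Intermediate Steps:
(-30451 + 45805)*(-40316 - 15831) = 15354*(-56147) = -862081038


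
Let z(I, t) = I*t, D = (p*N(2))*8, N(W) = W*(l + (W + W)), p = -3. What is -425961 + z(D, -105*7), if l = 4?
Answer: -143721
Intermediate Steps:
N(W) = W*(4 + 2*W) (N(W) = W*(4 + (W + W)) = W*(4 + 2*W))
D = -384 (D = -6*2*(2 + 2)*8 = -6*2*4*8 = -3*16*8 = -48*8 = -384)
-425961 + z(D, -105*7) = -425961 - (-40320)*7 = -425961 - 384*(-735) = -425961 + 282240 = -143721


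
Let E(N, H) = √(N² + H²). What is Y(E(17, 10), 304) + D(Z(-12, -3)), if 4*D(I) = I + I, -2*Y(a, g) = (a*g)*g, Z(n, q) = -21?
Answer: -21/2 - 46208*√389 ≈ -9.1138e+5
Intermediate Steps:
E(N, H) = √(H² + N²)
Y(a, g) = -a*g²/2 (Y(a, g) = -a*g*g/2 = -a*g²/2)
D(I) = I/2 (D(I) = (I + I)/4 = (2*I)/4 = I/2)
Y(E(17, 10), 304) + D(Z(-12, -3)) = -½*√(10² + 17²)*304² + (½)*(-21) = -½*√(100 + 289)*92416 - 21/2 = -½*√389*92416 - 21/2 = -46208*√389 - 21/2 = -21/2 - 46208*√389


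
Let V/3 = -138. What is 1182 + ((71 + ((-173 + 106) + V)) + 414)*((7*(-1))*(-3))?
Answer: 1266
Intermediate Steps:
V = -414 (V = 3*(-138) = -414)
1182 + ((71 + ((-173 + 106) + V)) + 414)*((7*(-1))*(-3)) = 1182 + ((71 + ((-173 + 106) - 414)) + 414)*((7*(-1))*(-3)) = 1182 + ((71 + (-67 - 414)) + 414)*(-7*(-3)) = 1182 + ((71 - 481) + 414)*21 = 1182 + (-410 + 414)*21 = 1182 + 4*21 = 1182 + 84 = 1266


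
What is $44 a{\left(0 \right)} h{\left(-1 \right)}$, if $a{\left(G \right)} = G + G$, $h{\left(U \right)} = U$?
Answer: $0$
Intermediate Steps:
$a{\left(G \right)} = 2 G$
$44 a{\left(0 \right)} h{\left(-1 \right)} = 44 \cdot 2 \cdot 0 \left(-1\right) = 44 \cdot 0 \left(-1\right) = 0 \left(-1\right) = 0$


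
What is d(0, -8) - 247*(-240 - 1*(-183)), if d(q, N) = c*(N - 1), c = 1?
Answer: 14070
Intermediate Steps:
d(q, N) = -1 + N (d(q, N) = 1*(N - 1) = 1*(-1 + N) = -1 + N)
d(0, -8) - 247*(-240 - 1*(-183)) = (-1 - 8) - 247*(-240 - 1*(-183)) = -9 - 247*(-240 + 183) = -9 - 247*(-57) = -9 + 14079 = 14070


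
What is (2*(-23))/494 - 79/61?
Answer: -20916/15067 ≈ -1.3882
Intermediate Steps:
(2*(-23))/494 - 79/61 = -46*1/494 - 79*1/61 = -23/247 - 79/61 = -20916/15067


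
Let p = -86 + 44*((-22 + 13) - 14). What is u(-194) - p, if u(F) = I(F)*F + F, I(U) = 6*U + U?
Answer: 264356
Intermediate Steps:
I(U) = 7*U
u(F) = F + 7*F**2 (u(F) = (7*F)*F + F = 7*F**2 + F = F + 7*F**2)
p = -1098 (p = -86 + 44*(-9 - 14) = -86 + 44*(-23) = -86 - 1012 = -1098)
u(-194) - p = -194*(1 + 7*(-194)) - 1*(-1098) = -194*(1 - 1358) + 1098 = -194*(-1357) + 1098 = 263258 + 1098 = 264356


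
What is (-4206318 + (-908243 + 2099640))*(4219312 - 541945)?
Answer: -11086970993007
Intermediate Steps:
(-4206318 + (-908243 + 2099640))*(4219312 - 541945) = (-4206318 + 1191397)*3677367 = -3014921*3677367 = -11086970993007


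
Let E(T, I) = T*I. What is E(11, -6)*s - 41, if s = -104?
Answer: 6823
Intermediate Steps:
E(T, I) = I*T
E(11, -6)*s - 41 = -6*11*(-104) - 41 = -66*(-104) - 41 = 6864 - 41 = 6823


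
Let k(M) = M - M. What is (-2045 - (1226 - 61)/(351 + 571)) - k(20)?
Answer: -1886655/922 ≈ -2046.3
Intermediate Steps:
k(M) = 0
(-2045 - (1226 - 61)/(351 + 571)) - k(20) = (-2045 - (1226 - 61)/(351 + 571)) - 1*0 = (-2045 - 1165/922) + 0 = -1886655/922 + 0 = -1886655/922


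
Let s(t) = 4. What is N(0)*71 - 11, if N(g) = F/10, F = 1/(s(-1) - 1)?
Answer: -259/30 ≈ -8.6333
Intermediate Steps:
F = ⅓ (F = 1/(4 - 1) = 1/3 = ⅓ ≈ 0.33333)
N(g) = 1/30 (N(g) = (⅓)/10 = (⅓)*(⅒) = 1/30)
N(0)*71 - 11 = (1/30)*71 - 11 = 71/30 - 11 = -259/30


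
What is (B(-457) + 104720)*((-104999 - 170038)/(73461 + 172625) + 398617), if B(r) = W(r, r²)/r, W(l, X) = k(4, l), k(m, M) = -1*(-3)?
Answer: 4694478042982581925/112461302 ≈ 4.1743e+10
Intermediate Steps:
k(m, M) = 3
W(l, X) = 3
B(r) = 3/r
(B(-457) + 104720)*((-104999 - 170038)/(73461 + 172625) + 398617) = (3/(-457) + 104720)*((-104999 - 170038)/(73461 + 172625) + 398617) = (3*(-1/457) + 104720)*(-275037/246086 + 398617) = (-3/457 + 104720)*(-275037*1/246086 + 398617) = 47857037*(-275037/246086 + 398617)/457 = (47857037/457)*(98093788025/246086) = 4694478042982581925/112461302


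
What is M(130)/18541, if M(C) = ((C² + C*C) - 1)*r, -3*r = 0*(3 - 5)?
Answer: 0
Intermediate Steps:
r = 0 (r = -0*(3 - 5) = -0*(-2) = -⅓*0 = 0)
M(C) = 0 (M(C) = ((C² + C*C) - 1)*0 = ((C² + C²) - 1)*0 = (2*C² - 1)*0 = (-1 + 2*C²)*0 = 0)
M(130)/18541 = 0/18541 = 0*(1/18541) = 0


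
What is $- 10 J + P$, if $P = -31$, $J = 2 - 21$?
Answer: $159$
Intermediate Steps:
$J = -19$ ($J = 2 - 21 = -19$)
$- 10 J + P = \left(-10\right) \left(-19\right) - 31 = 190 - 31 = 159$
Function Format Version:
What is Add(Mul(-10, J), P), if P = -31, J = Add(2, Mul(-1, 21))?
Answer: 159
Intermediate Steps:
J = -19 (J = Add(2, -21) = -19)
Add(Mul(-10, J), P) = Add(Mul(-10, -19), -31) = Add(190, -31) = 159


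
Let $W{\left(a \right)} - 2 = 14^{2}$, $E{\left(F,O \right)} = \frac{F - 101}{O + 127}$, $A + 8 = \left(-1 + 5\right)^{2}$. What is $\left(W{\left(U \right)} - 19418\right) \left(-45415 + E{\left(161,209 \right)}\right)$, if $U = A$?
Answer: $\frac{6110110075}{7} \approx 8.7287 \cdot 10^{8}$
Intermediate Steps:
$A = 8$ ($A = -8 + \left(-1 + 5\right)^{2} = -8 + 4^{2} = -8 + 16 = 8$)
$U = 8$
$E{\left(F,O \right)} = \frac{-101 + F}{127 + O}$
$W{\left(a \right)} = 198$ ($W{\left(a \right)} = 2 + 14^{2} = 2 + 196 = 198$)
$\left(W{\left(U \right)} - 19418\right) \left(-45415 + E{\left(161,209 \right)}\right) = \left(198 - 19418\right) \left(-45415 + \frac{-101 + 161}{127 + 209}\right) = - 19220 \left(-45415 + \frac{1}{336} \cdot 60\right) = - 19220 \left(-45415 + \frac{5}{28}\right) = \left(-19220\right) \left(- \frac{1271615}{28}\right) = \frac{6110110075}{7}$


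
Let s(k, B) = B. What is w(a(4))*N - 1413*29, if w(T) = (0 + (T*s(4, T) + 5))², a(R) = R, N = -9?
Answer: -44946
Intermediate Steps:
w(T) = (5 + T²)² (w(T) = (0 + (T*T + 5))² = (0 + (T² + 5))² = (0 + (5 + T²))² = (5 + T²)²)
w(a(4))*N - 1413*29 = (5 + 4²)²*(-9) - 1413*29 = (5 + 16)²*(-9) - 1*40977 = 21²*(-9) - 40977 = 441*(-9) - 40977 = -3969 - 40977 = -44946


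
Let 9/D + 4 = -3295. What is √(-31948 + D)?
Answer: I*√347702924839/3299 ≈ 178.74*I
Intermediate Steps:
D = -9/3299 (D = 9/(-4 - 3295) = 9/(-3299) = 9*(-1/3299) = -9/3299 ≈ -0.0027281)
√(-31948 + D) = √(-31948 - 9/3299) = √(-105396461/3299) = I*√347702924839/3299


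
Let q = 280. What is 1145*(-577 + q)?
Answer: -340065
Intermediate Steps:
1145*(-577 + q) = 1145*(-577 + 280) = 1145*(-297) = -340065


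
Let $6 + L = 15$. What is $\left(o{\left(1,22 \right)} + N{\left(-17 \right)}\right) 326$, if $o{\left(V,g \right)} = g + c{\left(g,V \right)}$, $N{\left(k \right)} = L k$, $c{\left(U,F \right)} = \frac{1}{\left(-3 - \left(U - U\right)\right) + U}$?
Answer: $- \frac{811088}{19} \approx -42689.0$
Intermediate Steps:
$L = 9$ ($L = -6 + 15 = 9$)
$c{\left(U,F \right)} = \frac{1}{-3 + U}$ ($c{\left(U,F \right)} = \frac{1}{\left(-3 - 0\right) + U} = \frac{1}{\left(-3 + 0\right) + U} = \frac{1}{-3 + U}$)
$N{\left(k \right)} = 9 k$
$o{\left(V,g \right)} = g + \frac{1}{-3 + g}$
$\left(o{\left(1,22 \right)} + N{\left(-17 \right)}\right) 326 = \left(\frac{1 + 22 \left(-3 + 22\right)}{-3 + 22} + 9 \left(-17\right)\right) 326 = \left(\frac{1 + 22 \cdot 19}{19} - 153\right) 326 = \left(\frac{1 + 418}{19} - 153\right) 326 = \left(\frac{1}{19} \cdot 419 - 153\right) 326 = \left(\frac{419}{19} - 153\right) 326 = \left(- \frac{2488}{19}\right) 326 = - \frac{811088}{19}$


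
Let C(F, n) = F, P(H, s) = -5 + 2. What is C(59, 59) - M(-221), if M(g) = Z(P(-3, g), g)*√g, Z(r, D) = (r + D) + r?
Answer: 59 + 227*I*√221 ≈ 59.0 + 3374.6*I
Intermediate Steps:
P(H, s) = -3
Z(r, D) = D + 2*r (Z(r, D) = (D + r) + r = D + 2*r)
M(g) = √g*(-6 + g) (M(g) = (g + 2*(-3))*√g = (g - 6)*√g = (-6 + g)*√g = √g*(-6 + g))
C(59, 59) - M(-221) = 59 - √(-221)*(-6 - 221) = 59 - I*√221*(-227) = 59 - (-227)*I*√221 = 59 + 227*I*√221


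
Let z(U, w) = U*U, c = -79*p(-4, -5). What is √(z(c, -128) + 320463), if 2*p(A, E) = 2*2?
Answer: √345427 ≈ 587.73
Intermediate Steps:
p(A, E) = 2 (p(A, E) = (2*2)/2 = (½)*4 = 2)
c = -158 (c = -79*2 = -158)
z(U, w) = U²
√(z(c, -128) + 320463) = √((-158)² + 320463) = √(24964 + 320463) = √345427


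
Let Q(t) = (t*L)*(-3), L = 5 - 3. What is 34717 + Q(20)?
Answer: 34597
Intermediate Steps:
L = 2
Q(t) = -6*t (Q(t) = (t*2)*(-3) = (2*t)*(-3) = -6*t)
34717 + Q(20) = 34717 - 6*20 = 34717 - 120 = 34597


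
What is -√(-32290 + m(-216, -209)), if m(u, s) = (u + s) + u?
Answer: -3*I*√3659 ≈ -181.47*I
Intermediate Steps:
m(u, s) = s + 2*u (m(u, s) = (s + u) + u = s + 2*u)
-√(-32290 + m(-216, -209)) = -√(-32290 + (-209 + 2*(-216))) = -√(-32290 + (-209 - 432)) = -√(-32290 - 641) = -√(-32931) = -3*I*√3659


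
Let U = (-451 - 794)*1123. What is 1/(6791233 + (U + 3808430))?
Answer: 1/9201528 ≈ 1.0868e-7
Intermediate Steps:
U = -1398135 (U = -1245*1123 = -1398135)
1/(6791233 + (U + 3808430)) = 1/(6791233 + (-1398135 + 3808430)) = 1/(6791233 + 2410295) = 1/9201528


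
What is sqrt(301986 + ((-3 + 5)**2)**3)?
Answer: 5*sqrt(12082) ≈ 549.59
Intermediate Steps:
sqrt(301986 + ((-3 + 5)**2)**3) = sqrt(301986 + (2**2)**3) = sqrt(301986 + 4**3) = sqrt(301986 + 64) = sqrt(302050) = 5*sqrt(12082)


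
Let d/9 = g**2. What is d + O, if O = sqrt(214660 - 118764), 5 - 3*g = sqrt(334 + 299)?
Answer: (5 - sqrt(633))**2 + 2*sqrt(23974) ≈ 716.08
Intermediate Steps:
g = 5/3 - sqrt(633)/3 (g = 5/3 - sqrt(334 + 299)/3 = 5/3 - sqrt(633)/3 ≈ -6.7198)
O = 2*sqrt(23974) (O = sqrt(95896) = 2*sqrt(23974) ≈ 309.67)
d = 9*(5/3 - sqrt(633)/3)**2 ≈ 406.41
d + O = (5 - sqrt(633))**2 + 2*sqrt(23974)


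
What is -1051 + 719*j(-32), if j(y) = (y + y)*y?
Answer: 1471461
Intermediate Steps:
j(y) = 2*y² (j(y) = (2*y)*y = 2*y²)
-1051 + 719*j(-32) = -1051 + 719*(2*(-32)²) = -1051 + 719*(2*1024) = -1051 + 719*2048 = -1051 + 1472512 = 1471461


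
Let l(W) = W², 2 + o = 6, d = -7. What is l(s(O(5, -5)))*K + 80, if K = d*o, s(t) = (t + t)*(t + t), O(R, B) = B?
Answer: -279920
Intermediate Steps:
s(t) = 4*t² (s(t) = (2*t)*(2*t) = 4*t²)
o = 4 (o = -2 + 6 = 4)
K = -28 (K = -7*4 = -28)
l(s(O(5, -5)))*K + 80 = (4*(-5)²)²*(-28) + 80 = (4*25)²*(-28) + 80 = 100²*(-28) + 80 = 10000*(-28) + 80 = -280000 + 80 = -279920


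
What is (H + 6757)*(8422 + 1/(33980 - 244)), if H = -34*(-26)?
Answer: 2170996015113/33736 ≈ 6.4353e+7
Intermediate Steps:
H = 884
(H + 6757)*(8422 + 1/(33980 - 244)) = (884 + 6757)*(8422 + 1/(33980 - 244)) = 7641*(8422 + 1/33736) = 7641*(284124593/33736) = 2170996015113/33736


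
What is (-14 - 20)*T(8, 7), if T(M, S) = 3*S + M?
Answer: -986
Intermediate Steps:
T(M, S) = M + 3*S
(-14 - 20)*T(8, 7) = (-14 - 20)*(8 + 3*7) = -34*(8 + 21) = -34*29 = -986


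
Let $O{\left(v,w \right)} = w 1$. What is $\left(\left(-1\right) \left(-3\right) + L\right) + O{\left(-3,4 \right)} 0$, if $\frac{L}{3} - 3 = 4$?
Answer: $24$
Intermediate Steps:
$O{\left(v,w \right)} = w$
$L = 21$ ($L = 9 + 3 \cdot 4 = 9 + 12 = 21$)
$\left(\left(-1\right) \left(-3\right) + L\right) + O{\left(-3,4 \right)} 0 = \left(\left(-1\right) \left(-3\right) + 21\right) + 4 \cdot 0 = \left(3 + 21\right) + 0 = 24 + 0 = 24$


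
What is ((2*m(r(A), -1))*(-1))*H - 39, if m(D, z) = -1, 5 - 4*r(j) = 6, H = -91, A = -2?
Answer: -221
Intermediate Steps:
r(j) = -¼ (r(j) = 5/4 - ¼*6 = 5/4 - 3/2 = -¼)
((2*m(r(A), -1))*(-1))*H - 39 = ((2*(-1))*(-1))*(-91) - 39 = -2*(-1)*(-91) - 39 = 2*(-91) - 39 = -182 - 39 = -221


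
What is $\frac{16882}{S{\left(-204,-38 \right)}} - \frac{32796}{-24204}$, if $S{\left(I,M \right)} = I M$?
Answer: $\frac{27618605}{7817892} \approx 3.5327$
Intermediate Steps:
$\frac{16882}{S{\left(-204,-38 \right)}} - \frac{32796}{-24204} = \frac{16882}{\left(-204\right) \left(-38\right)} - \frac{32796}{-24204} = \frac{16882}{7752} - - \frac{2733}{2017} = 16882 \cdot \frac{1}{7752} + \frac{2733}{2017} = \frac{8441}{3876} + \frac{2733}{2017} = \frac{27618605}{7817892}$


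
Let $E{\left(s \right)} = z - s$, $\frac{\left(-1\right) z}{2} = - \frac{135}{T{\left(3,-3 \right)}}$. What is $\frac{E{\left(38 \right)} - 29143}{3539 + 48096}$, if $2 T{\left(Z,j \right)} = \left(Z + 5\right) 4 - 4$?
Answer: $- \frac{204132}{361445} \approx -0.56477$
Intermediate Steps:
$T{\left(Z,j \right)} = 8 + 2 Z$ ($T{\left(Z,j \right)} = \frac{\left(Z + 5\right) 4 - 4}{2} = \frac{\left(5 + Z\right) 4 - 4}{2} = \frac{\left(20 + 4 Z\right) - 4}{2} = \frac{16 + 4 Z}{2} = 8 + 2 Z$)
$z = \frac{135}{7}$ ($z = - 2 \left(- \frac{135}{8 + 2 \cdot 3}\right) = - 2 \left(- \frac{135}{8 + 6}\right) = - 2 \left(- \frac{135}{14}\right) = - 2 \left(\left(-135\right) \frac{1}{14}\right) = \left(-2\right) \left(- \frac{135}{14}\right) = \frac{135}{7} \approx 19.286$)
$E{\left(s \right)} = \frac{135}{7} - s$
$\frac{E{\left(38 \right)} - 29143}{3539 + 48096} = \frac{\left(\frac{135}{7} - 38\right) - 29143}{3539 + 48096} = \frac{\left(\frac{135}{7} - 38\right) - 29143}{51635} = \left(- \frac{131}{7} - 29143\right) \frac{1}{51635} = \left(- \frac{204132}{7}\right) \frac{1}{51635} = - \frac{204132}{361445}$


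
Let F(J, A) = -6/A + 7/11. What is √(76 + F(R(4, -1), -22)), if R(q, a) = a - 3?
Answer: 3*√1034/11 ≈ 8.7698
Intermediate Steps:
R(q, a) = -3 + a
F(J, A) = 7/11 - 6/A (F(J, A) = -6/A + 7*(1/11) = -6/A + 7/11 = 7/11 - 6/A)
√(76 + F(R(4, -1), -22)) = √(76 + (7/11 - 6/(-22))) = √(76 + (7/11 - 6*(-1/22))) = √(76 + (7/11 + 3/11)) = √(76 + 10/11) = √(846/11) = 3*√1034/11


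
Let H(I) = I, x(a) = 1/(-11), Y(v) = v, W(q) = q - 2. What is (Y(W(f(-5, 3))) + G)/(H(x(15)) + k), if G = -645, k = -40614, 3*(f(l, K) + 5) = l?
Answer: 21571/1340265 ≈ 0.016095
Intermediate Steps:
f(l, K) = -5 + l/3
W(q) = -2 + q
x(a) = -1/11
(Y(W(f(-5, 3))) + G)/(H(x(15)) + k) = ((-2 + (-5 + (1/3)*(-5))) - 645)/(-1/11 - 40614) = ((-2 + (-5 - 5/3)) - 645)/(-446755/11) = ((-2 - 20/3) - 645)*(-11/446755) = (-26/3 - 645)*(-11/446755) = -1961/3*(-11/446755) = 21571/1340265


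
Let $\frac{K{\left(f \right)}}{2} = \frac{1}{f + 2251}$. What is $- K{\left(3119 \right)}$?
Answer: $- \frac{1}{2685} \approx -0.00037244$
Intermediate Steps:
$K{\left(f \right)} = \frac{2}{2251 + f}$ ($K{\left(f \right)} = \frac{2}{f + 2251} = \frac{2}{2251 + f}$)
$- K{\left(3119 \right)} = - \frac{2}{2251 + 3119} = - \frac{2}{5370} = \left(-1\right) \frac{1}{2685} = - \frac{1}{2685}$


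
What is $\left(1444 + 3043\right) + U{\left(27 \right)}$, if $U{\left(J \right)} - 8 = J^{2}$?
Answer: $5224$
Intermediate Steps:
$U{\left(J \right)} = 8 + J^{2}$
$\left(1444 + 3043\right) + U{\left(27 \right)} = \left(1444 + 3043\right) + \left(8 + 27^{2}\right) = 4487 + \left(8 + 729\right) = 4487 + 737 = 5224$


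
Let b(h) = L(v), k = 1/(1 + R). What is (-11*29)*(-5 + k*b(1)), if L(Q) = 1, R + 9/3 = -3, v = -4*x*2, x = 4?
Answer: 8294/5 ≈ 1658.8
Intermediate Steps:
v = -32 (v = -4*4*2 = -16*2 = -32)
R = -6 (R = -3 - 3 = -6)
k = -⅕ (k = 1/(1 - 6) = 1/(-5) = -⅕ ≈ -0.20000)
b(h) = 1
(-11*29)*(-5 + k*b(1)) = (-11*29)*(-5 - ⅕*1) = -319*(-5 - ⅕) = -319*(-26/5) = 8294/5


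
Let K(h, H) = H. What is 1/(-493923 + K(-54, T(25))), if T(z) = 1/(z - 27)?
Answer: -2/987847 ≈ -2.0246e-6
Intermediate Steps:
T(z) = 1/(-27 + z)
1/(-493923 + K(-54, T(25))) = 1/(-493923 + 1/(-27 + 25)) = 1/(-493923 + 1/(-2)) = 1/(-493923 - ½) = 1/(-987847/2) = -2/987847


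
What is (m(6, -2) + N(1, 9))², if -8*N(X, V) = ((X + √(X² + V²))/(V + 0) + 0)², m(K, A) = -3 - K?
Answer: 34987553/419904 + 5915*√82/104976 ≈ 83.833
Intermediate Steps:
N(X, V) = -(X + √(V² + X²))²/(8*V²) (N(X, V) = -((X + √(X² + V²))/(V + 0) + 0)²/8 = -((X + √(V² + X²))/V + 0)²/8 = -(X + √(V² + X²))²/V²/8 = -(X + √(V² + X²))²/(8*V²))
(m(6, -2) + N(1, 9))² = ((-3 - 1*6) - ⅛*(1 + √(9² + 1²))²/9²)² = ((-3 - 6) - ⅛*1/81*(1 + √(81 + 1))²)² = (-9 - ⅛*1/81*(1 + √82)²)² = (-9 - (1 + √82)²/648)²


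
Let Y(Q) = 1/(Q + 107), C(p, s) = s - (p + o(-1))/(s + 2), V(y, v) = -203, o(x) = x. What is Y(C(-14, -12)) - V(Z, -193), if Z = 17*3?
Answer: 37963/187 ≈ 203.01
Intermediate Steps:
Z = 51
C(p, s) = s - (-1 + p)/(2 + s) (C(p, s) = s - (p - 1)/(s + 2) = s - (-1 + p)/(2 + s))
Y(Q) = 1/(107 + Q)
Y(C(-14, -12)) - V(Z, -193) = 1/(107 + (1 + (-12)**2 - 1*(-14) + 2*(-12))/(2 - 12)) - 1*(-203) = 1/(107 + (1 + 144 + 14 - 24)/(-10)) + 203 = 1/(107 - 1/10*135) + 203 = 1/(107 - 27/2) + 203 = 1/(187/2) + 203 = 2/187 + 203 = 37963/187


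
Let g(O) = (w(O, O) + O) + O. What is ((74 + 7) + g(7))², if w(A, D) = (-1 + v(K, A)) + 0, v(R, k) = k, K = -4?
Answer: 10201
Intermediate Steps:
w(A, D) = -1 + A (w(A, D) = (-1 + A) + 0 = -1 + A)
g(O) = -1 + 3*O (g(O) = ((-1 + O) + O) + O = (-1 + 2*O) + O = -1 + 3*O)
((74 + 7) + g(7))² = ((74 + 7) + (-1 + 3*7))² = (81 + (-1 + 21))² = (81 + 20)² = 101² = 10201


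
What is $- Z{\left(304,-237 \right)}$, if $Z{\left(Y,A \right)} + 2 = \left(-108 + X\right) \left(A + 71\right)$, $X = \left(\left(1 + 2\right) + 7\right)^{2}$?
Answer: $-1326$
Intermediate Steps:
$X = 100$ ($X = \left(3 + 7\right)^{2} = 10^{2} = 100$)
$Z{\left(Y,A \right)} = -570 - 8 A$ ($Z{\left(Y,A \right)} = -2 + \left(-108 + 100\right) \left(A + 71\right) = -2 - 8 \left(71 + A\right) = -2 - \left(568 + 8 A\right) = -570 - 8 A$)
$- Z{\left(304,-237 \right)} = - (-570 - -1896) = - (-570 + 1896) = \left(-1\right) 1326 = -1326$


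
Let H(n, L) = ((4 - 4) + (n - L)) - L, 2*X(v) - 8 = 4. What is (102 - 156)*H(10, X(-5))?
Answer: 108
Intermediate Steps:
X(v) = 6 (X(v) = 4 + (½)*4 = 4 + 2 = 6)
H(n, L) = n - 2*L (H(n, L) = (0 + (n - L)) - L = (n - L) - L = n - 2*L)
(102 - 156)*H(10, X(-5)) = (102 - 156)*(10 - 2*6) = -54*(10 - 12) = -54*(-2) = 108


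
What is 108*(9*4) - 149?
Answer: 3739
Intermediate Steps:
108*(9*4) - 149 = 108*36 - 149 = 3888 - 149 = 3739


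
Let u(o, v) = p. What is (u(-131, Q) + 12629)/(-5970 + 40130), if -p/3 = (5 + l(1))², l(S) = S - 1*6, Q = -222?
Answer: 12629/34160 ≈ 0.36970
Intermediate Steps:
l(S) = -6 + S (l(S) = S - 6 = -6 + S)
p = 0 (p = -3*(5 + (-6 + 1))² = -3*(5 - 5)² = -3*0² = -3*0 = 0)
u(o, v) = 0
(u(-131, Q) + 12629)/(-5970 + 40130) = (0 + 12629)/(-5970 + 40130) = 12629/34160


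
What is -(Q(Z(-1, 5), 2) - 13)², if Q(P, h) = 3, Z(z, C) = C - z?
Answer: -100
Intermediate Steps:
-(Q(Z(-1, 5), 2) - 13)² = -(3 - 13)² = -1*(-10)² = -1*100 = -100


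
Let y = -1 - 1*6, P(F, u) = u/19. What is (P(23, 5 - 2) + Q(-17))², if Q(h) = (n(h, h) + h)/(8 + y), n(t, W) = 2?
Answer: 79524/361 ≈ 220.29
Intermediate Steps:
P(F, u) = u/19 (P(F, u) = u*(1/19) = u/19)
y = -7 (y = -1 - 6 = -7)
Q(h) = 2 + h (Q(h) = (2 + h)/(8 - 7) = (2 + h)/1 = (2 + h)*1 = 2 + h)
(P(23, 5 - 2) + Q(-17))² = ((5 - 2)/19 + (2 - 17))² = ((1/19)*3 - 15)² = (3/19 - 15)² = (-282/19)² = 79524/361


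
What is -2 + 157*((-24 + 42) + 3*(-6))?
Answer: -2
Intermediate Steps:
-2 + 157*((-24 + 42) + 3*(-6)) = -2 + 157*(18 - 18) = -2 + 157*0 = -2 + 0 = -2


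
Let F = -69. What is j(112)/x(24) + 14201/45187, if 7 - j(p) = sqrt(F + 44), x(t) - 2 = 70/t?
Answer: 4633567/2666033 - 60*I/59 ≈ 1.738 - 1.0169*I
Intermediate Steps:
x(t) = 2 + 70/t
j(p) = 7 - 5*I (j(p) = 7 - sqrt(-69 + 44) = 7 - sqrt(-25) = 7 - 5*I)
j(112)/x(24) + 14201/45187 = (7 - 5*I)/(2 + 70/24) + 14201/45187 = (7 - 5*I)/(2 + 70*(1/24)) + 14201*(1/45187) = (7 - 5*I)/(2 + 35/12) + 14201/45187 = (7 - 5*I)/(59/12) + 14201/45187 = (7 - 5*I)*(12/59) + 14201/45187 = (84/59 - 60*I/59) + 14201/45187 = 4633567/2666033 - 60*I/59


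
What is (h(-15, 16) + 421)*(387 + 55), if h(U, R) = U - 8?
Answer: 175916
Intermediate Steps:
h(U, R) = -8 + U
(h(-15, 16) + 421)*(387 + 55) = ((-8 - 15) + 421)*(387 + 55) = (-23 + 421)*442 = 398*442 = 175916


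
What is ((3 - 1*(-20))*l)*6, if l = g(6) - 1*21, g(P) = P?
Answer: -2070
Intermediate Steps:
l = -15 (l = 6 - 1*21 = 6 - 21 = -15)
((3 - 1*(-20))*l)*6 = ((3 - 1*(-20))*(-15))*6 = ((3 + 20)*(-15))*6 = (23*(-15))*6 = -345*6 = -2070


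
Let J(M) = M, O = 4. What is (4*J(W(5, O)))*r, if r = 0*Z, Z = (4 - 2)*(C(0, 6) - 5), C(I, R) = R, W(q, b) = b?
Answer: 0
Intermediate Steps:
Z = 2 (Z = (4 - 2)*(6 - 5) = 2*1 = 2)
r = 0 (r = 0*2 = 0)
(4*J(W(5, O)))*r = (4*4)*0 = 16*0 = 0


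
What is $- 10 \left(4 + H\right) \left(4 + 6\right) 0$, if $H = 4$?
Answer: $0$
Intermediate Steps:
$- 10 \left(4 + H\right) \left(4 + 6\right) 0 = - 10 \left(4 + 4\right) \left(4 + 6\right) 0 = - 10 \cdot 8 \cdot 10 \cdot 0 = \left(-10\right) 80 \cdot 0 = \left(-800\right) 0 = 0$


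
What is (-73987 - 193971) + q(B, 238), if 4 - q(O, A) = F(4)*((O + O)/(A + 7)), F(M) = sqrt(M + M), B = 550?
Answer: -267954 - 440*sqrt(2)/49 ≈ -2.6797e+5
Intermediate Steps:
F(M) = sqrt(2)*sqrt(M) (F(M) = sqrt(2*M) = sqrt(2)*sqrt(M))
q(O, A) = 4 - 4*O*sqrt(2)/(7 + A) (q(O, A) = 4 - sqrt(2)*sqrt(4)*(O + O)/(A + 7) = 4 - sqrt(2)*2*(2*O)/(7 + A) = 4 - 2*sqrt(2)*2*O/(7 + A) = 4 - 4*O*sqrt(2)/(7 + A))
(-73987 - 193971) + q(B, 238) = (-73987 - 193971) + 4*(7 + 238 - 1*550*sqrt(2))/(7 + 238) = -267958 + 4*(7 + 238 - 550*sqrt(2))/245 = -267958 + 4*(1/245)*(245 - 550*sqrt(2)) = -267958 + (4 - 440*sqrt(2)/49) = -267954 - 440*sqrt(2)/49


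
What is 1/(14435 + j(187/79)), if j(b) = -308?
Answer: 1/14127 ≈ 7.0786e-5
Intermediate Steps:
1/(14435 + j(187/79)) = 1/(14435 - 308) = 1/14127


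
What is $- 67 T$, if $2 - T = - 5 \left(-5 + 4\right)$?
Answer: $201$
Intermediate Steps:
$T = -3$ ($T = 2 - - 5 \left(-5 + 4\right) = 2 - \left(-5\right) \left(-1\right) = 2 - 5 = -3$)
$- 67 T = \left(-67\right) \left(-3\right) = 201$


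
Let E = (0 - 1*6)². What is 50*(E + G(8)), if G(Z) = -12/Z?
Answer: 1725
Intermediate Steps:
E = 36 (E = (0 - 6)² = (-6)² = 36)
50*(E + G(8)) = 50*(36 - 12/8) = 50*(36 - 12*⅛) = 50*(36 - 3/2) = 50*(69/2) = 1725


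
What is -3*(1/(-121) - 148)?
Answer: 53727/121 ≈ 444.02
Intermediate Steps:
-3*(1/(-121) - 148) = -3*(-1/121 - 148) = -3*(-17909/121) = 53727/121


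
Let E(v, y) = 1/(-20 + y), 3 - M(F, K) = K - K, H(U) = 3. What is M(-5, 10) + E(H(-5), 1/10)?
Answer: 587/199 ≈ 2.9497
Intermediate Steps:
M(F, K) = 3 (M(F, K) = 3 - (K - K) = 3 - 1*0 = 3 + 0 = 3)
M(-5, 10) + E(H(-5), 1/10) = 3 + 1/(-20 + 1/10) = 3 + 1/(-20 + ⅒) = 3 + 1/(-199/10) = 3 - 10/199 = 587/199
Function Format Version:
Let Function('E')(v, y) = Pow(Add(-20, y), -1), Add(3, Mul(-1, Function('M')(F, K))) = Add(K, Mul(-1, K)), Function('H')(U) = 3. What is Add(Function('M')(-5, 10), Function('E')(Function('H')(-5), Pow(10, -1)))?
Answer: Rational(587, 199) ≈ 2.9497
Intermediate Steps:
Function('M')(F, K) = 3 (Function('M')(F, K) = Add(3, Mul(-1, Add(K, Mul(-1, K)))) = Add(3, Mul(-1, 0)) = Add(3, 0) = 3)
Add(Function('M')(-5, 10), Function('E')(Function('H')(-5), Pow(10, -1))) = Add(3, Pow(Add(-20, Pow(10, -1)), -1)) = Add(3, Pow(Add(-20, Rational(1, 10)), -1)) = Add(3, Pow(Rational(-199, 10), -1)) = Add(3, Rational(-10, 199)) = Rational(587, 199)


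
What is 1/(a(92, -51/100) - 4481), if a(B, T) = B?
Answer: -1/4389 ≈ -0.00022784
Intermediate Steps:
1/(a(92, -51/100) - 4481) = 1/(92 - 4481) = 1/(-4389) = -1/4389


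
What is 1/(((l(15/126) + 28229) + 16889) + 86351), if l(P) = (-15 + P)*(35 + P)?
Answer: 1764/230989441 ≈ 7.6367e-6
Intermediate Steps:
1/(((l(15/126) + 28229) + 16889) + 86351) = 1/((((-525 + (15/126)² + 20*(15/126)) + 28229) + 16889) + 86351) = 1/((((-525 + (15*(1/126))² + 20*(15*(1/126))) + 28229) + 16889) + 86351) = 1/((((-525 + (5/42)² + 20*(5/42)) + 28229) + 16889) + 86351) = 1/((((-525 + 25/1764 + 50/21) + 28229) + 16889) + 86351) = 1/(((-921875/1764 + 28229) + 16889) + 86351) = 1/((48874081/1764 + 16889) + 86351) = 1/(78666277/1764 + 86351) = 1/(230989441/1764) = 1764/230989441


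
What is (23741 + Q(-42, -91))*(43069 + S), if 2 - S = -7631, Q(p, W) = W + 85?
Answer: 1203411970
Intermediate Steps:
Q(p, W) = 85 + W
S = 7633 (S = 2 - 1*(-7631) = 2 + 7631 = 7633)
(23741 + Q(-42, -91))*(43069 + S) = (23741 + (85 - 91))*(43069 + 7633) = (23741 - 6)*50702 = 23735*50702 = 1203411970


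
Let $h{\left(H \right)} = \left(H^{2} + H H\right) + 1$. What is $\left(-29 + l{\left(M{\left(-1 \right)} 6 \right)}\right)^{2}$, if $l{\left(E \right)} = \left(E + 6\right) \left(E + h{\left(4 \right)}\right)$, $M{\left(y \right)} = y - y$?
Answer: $28561$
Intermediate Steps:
$h{\left(H \right)} = 1 + 2 H^{2}$ ($h{\left(H \right)} = \left(H^{2} + H^{2}\right) + 1 = 2 H^{2} + 1 = 1 + 2 H^{2}$)
$M{\left(y \right)} = 0$
$l{\left(E \right)} = \left(6 + E\right) \left(33 + E\right)$ ($l{\left(E \right)} = \left(E + 6\right) \left(E + \left(1 + 2 \cdot 4^{2}\right)\right) = \left(6 + E\right) \left(E + \left(1 + 2 \cdot 16\right)\right) = \left(6 + E\right) \left(E + \left(1 + 32\right)\right) = \left(6 + E\right) \left(E + 33\right) = \left(6 + E\right) \left(33 + E\right)$)
$\left(-29 + l{\left(M{\left(-1 \right)} 6 \right)}\right)^{2} = \left(-29 + \left(198 + \left(0 \cdot 6\right)^{2} + 39 \cdot 0 \cdot 6\right)\right)^{2} = \left(-29 + \left(198 + 0^{2} + 39 \cdot 0\right)\right)^{2} = \left(-29 + \left(198 + 0 + 0\right)\right)^{2} = \left(-29 + 198\right)^{2} = 169^{2} = 28561$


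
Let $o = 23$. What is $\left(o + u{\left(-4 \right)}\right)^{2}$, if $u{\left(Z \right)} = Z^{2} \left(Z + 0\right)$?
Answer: $1681$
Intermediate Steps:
$u{\left(Z \right)} = Z^{3}$ ($u{\left(Z \right)} = Z^{2} Z = Z^{3}$)
$\left(o + u{\left(-4 \right)}\right)^{2} = \left(23 + \left(-4\right)^{3}\right)^{2} = \left(23 - 64\right)^{2} = \left(-41\right)^{2} = 1681$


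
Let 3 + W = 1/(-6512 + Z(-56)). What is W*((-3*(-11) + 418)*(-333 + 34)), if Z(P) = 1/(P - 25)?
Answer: 213398542500/527473 ≈ 4.0457e+5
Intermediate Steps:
Z(P) = 1/(-25 + P)
W = -1582500/527473 (W = -3 + 1/(-6512 + 1/(-25 - 56)) = -3 + 1/(-6512 + 1/(-81)) = -3 + 1/(-6512 - 1/81) = -3 + 1/(-527473/81) = -3 - 81/527473 = -1582500/527473 ≈ -3.0002)
W*((-3*(-11) + 418)*(-333 + 34)) = -1582500*(-3*(-11) + 418)*(-333 + 34)/527473 = -1582500*(33 + 418)*(-299)/527473 = -713707500*(-299)/527473 = -1582500/527473*(-134849) = 213398542500/527473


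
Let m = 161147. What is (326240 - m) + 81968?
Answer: 247061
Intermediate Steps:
(326240 - m) + 81968 = (326240 - 1*161147) + 81968 = (326240 - 161147) + 81968 = 165093 + 81968 = 247061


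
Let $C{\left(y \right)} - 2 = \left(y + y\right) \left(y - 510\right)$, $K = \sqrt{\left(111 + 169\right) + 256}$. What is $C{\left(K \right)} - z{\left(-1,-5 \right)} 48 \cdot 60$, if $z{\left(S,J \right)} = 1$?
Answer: $-1806 - 2040 \sqrt{134} \approx -25421.0$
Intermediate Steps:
$K = 2 \sqrt{134}$ ($K = \sqrt{280 + 256} = \sqrt{536} = 2 \sqrt{134} \approx 23.152$)
$C{\left(y \right)} = 2 + 2 y \left(-510 + y\right)$ ($C{\left(y \right)} = 2 + \left(y + y\right) \left(y - 510\right) = 2 + 2 y \left(-510 + y\right)$)
$C{\left(K \right)} - z{\left(-1,-5 \right)} 48 \cdot 60 = \left(2 - 1020 \cdot 2 \sqrt{134} + 2 \left(2 \sqrt{134}\right)^{2}\right) - 1 \cdot 48 \cdot 60 = \left(2 - 2040 \sqrt{134} + 2 \cdot 536\right) - 48 \cdot 60 = \left(2 - 2040 \sqrt{134} + 1072\right) - 2880 = \left(1074 - 2040 \sqrt{134}\right) - 2880 = -1806 - 2040 \sqrt{134}$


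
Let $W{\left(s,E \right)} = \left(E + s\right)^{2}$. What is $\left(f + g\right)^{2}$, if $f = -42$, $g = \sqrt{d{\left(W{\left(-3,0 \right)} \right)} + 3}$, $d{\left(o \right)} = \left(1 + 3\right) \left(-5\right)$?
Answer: $\left(42 - i \sqrt{17}\right)^{2} \approx 1747.0 - 346.34 i$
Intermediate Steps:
$d{\left(o \right)} = -20$ ($d{\left(o \right)} = 4 \left(-5\right) = -20$)
$g = i \sqrt{17}$ ($g = \sqrt{-20 + 3} = \sqrt{-17} = i \sqrt{17} \approx 4.1231 i$)
$\left(f + g\right)^{2} = \left(-42 + i \sqrt{17}\right)^{2}$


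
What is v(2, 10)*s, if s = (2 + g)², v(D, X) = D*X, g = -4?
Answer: 80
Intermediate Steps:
s = 4 (s = (2 - 4)² = (-2)² = 4)
v(2, 10)*s = (2*10)*4 = 20*4 = 80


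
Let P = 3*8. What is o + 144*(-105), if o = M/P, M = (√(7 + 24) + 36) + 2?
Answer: -181421/12 + √31/24 ≈ -15118.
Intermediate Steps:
P = 24
M = 38 + √31 (M = (√31 + 36) + 2 = (36 + √31) + 2 = 38 + √31 ≈ 43.568)
o = 19/12 + √31/24 (o = (38 + √31)/24 = (38 + √31)*(1/24) = 19/12 + √31/24 ≈ 1.8153)
o + 144*(-105) = (19/12 + √31/24) + 144*(-105) = (19/12 + √31/24) - 15120 = -181421/12 + √31/24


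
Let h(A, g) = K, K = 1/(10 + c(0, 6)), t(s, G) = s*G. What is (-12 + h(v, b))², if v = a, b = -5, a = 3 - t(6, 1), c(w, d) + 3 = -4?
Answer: 1225/9 ≈ 136.11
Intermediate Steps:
c(w, d) = -7 (c(w, d) = -3 - 4 = -7)
t(s, G) = G*s
a = -3 (a = 3 - 6 = -3)
K = ⅓ (K = 1/(10 - 7) = 1/3 = ⅓ ≈ 0.33333)
v = -3
h(A, g) = ⅓
(-12 + h(v, b))² = (-12 + ⅓)² = (-35/3)² = 1225/9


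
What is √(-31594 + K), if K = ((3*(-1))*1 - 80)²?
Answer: 9*I*√305 ≈ 157.18*I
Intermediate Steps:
K = 6889 (K = (-3*1 - 80)² = (-3 - 80)² = (-83)² = 6889)
√(-31594 + K) = √(-31594 + 6889) = √(-24705) = 9*I*√305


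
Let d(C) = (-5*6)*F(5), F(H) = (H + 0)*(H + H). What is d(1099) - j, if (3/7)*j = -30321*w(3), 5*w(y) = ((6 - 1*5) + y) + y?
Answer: 487743/5 ≈ 97549.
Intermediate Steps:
w(y) = ⅕ + 2*y/5 (w(y) = (((6 - 1*5) + y) + y)/5 = (((6 - 5) + y) + y)/5 = ((1 + y) + y)/5 = (1 + 2*y)/5 = ⅕ + 2*y/5)
F(H) = 2*H² (F(H) = H*(2*H) = 2*H²)
d(C) = -1500 (d(C) = (-5*6)*(2*5²) = -60*25 = -30*50 = -1500)
j = -495243/5 (j = 7*(-30321*(⅕ + (⅖)*3))/3 = 7*(-30321*(⅕ + 6/5))/3 = 7*(-30321*7/5)/3 = (7/3)*(-212247/5) = -495243/5 ≈ -99049.)
d(1099) - j = -1500 - 1*(-495243/5) = -1500 + 495243/5 = 487743/5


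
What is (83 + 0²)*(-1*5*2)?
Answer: -830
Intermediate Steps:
(83 + 0²)*(-1*5*2) = (83 + 0)*(-5*2) = 83*(-10) = -830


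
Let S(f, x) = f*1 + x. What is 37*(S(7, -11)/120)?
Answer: -37/30 ≈ -1.2333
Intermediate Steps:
S(f, x) = f + x
37*(S(7, -11)/120) = 37*((7 - 11)/120) = 37*(-4*1/120) = 37*(-1/30) = -37/30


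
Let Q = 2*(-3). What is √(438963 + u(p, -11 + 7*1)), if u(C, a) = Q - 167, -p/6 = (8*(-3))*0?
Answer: √438790 ≈ 662.41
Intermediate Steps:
Q = -6
p = 0 (p = -6*8*(-3)*0 = -(-144)*0 = -6*0 = 0)
u(C, a) = -173 (u(C, a) = -6 - 167 = -173)
√(438963 + u(p, -11 + 7*1)) = √(438963 - 173) = √438790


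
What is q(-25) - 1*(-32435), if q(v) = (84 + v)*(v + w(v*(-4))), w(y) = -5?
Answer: 30665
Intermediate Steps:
q(v) = (-5 + v)*(84 + v) (q(v) = (84 + v)*(v - 5) = (84 + v)*(-5 + v) = (-5 + v)*(84 + v))
q(-25) - 1*(-32435) = (-420 + (-25)² + 79*(-25)) - 1*(-32435) = (-420 + 625 - 1975) + 32435 = -1770 + 32435 = 30665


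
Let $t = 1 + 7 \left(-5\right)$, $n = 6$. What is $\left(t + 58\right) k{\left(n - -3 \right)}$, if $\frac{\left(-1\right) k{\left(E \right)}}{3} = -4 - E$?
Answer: $936$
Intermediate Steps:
$k{\left(E \right)} = 12 + 3 E$ ($k{\left(E \right)} = - 3 \left(-4 - E\right) = 12 + 3 E$)
$t = -34$ ($t = 1 - 35 = -34$)
$\left(t + 58\right) k{\left(n - -3 \right)} = \left(-34 + 58\right) \left(12 + 3 \left(6 - -3\right)\right) = 24 \left(12 + 3 \left(6 + 3\right)\right) = 24 \left(12 + 3 \cdot 9\right) = 24 \left(12 + 27\right) = 24 \cdot 39 = 936$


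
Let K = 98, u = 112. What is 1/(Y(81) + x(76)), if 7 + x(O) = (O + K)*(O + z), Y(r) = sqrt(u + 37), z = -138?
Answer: -10795/116531876 - sqrt(149)/116531876 ≈ -9.2740e-5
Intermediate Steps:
Y(r) = sqrt(149) (Y(r) = sqrt(112 + 37) = sqrt(149))
x(O) = -7 + (-138 + O)*(98 + O) (x(O) = -7 + (O + 98)*(O - 138) = -7 + (98 + O)*(-138 + O) = -7 + (-138 + O)*(98 + O))
1/(Y(81) + x(76)) = 1/(sqrt(149) + (-13531 + 76**2 - 40*76)) = 1/(sqrt(149) + (-13531 + 5776 - 3040)) = 1/(sqrt(149) - 10795) = 1/(-10795 + sqrt(149))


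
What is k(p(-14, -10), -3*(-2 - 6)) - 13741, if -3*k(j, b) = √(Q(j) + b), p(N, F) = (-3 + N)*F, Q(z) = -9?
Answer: -13741 - √15/3 ≈ -13742.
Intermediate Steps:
p(N, F) = F*(-3 + N)
k(j, b) = -√(-9 + b)/3
k(p(-14, -10), -3*(-2 - 6)) - 13741 = -√(-9 - 3*(-2 - 6))/3 - 13741 = -√(-9 - 3*(-8))/3 - 13741 = -√(-9 + 24)/3 - 13741 = -√15/3 - 13741 = -13741 - √15/3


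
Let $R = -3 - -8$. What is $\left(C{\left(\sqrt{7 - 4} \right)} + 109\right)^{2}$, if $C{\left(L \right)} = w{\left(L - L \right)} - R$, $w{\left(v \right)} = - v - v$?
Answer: $10816$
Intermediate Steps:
$w{\left(v \right)} = - 2 v$
$R = 5$ ($R = -3 + 8 = 5$)
$C{\left(L \right)} = -5$ ($C{\left(L \right)} = - 2 \left(L - L\right) - 5 = \left(-2\right) 0 - 5 = 0 - 5 = -5$)
$\left(C{\left(\sqrt{7 - 4} \right)} + 109\right)^{2} = \left(-5 + 109\right)^{2} = 104^{2} = 10816$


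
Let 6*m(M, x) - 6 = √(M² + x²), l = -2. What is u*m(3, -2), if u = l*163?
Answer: -326 - 163*√13/3 ≈ -521.90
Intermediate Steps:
m(M, x) = 1 + √(M² + x²)/6
u = -326 (u = -2*163 = -326)
u*m(3, -2) = -326*(1 + √(3² + (-2)²)/6) = -326*(1 + √(9 + 4)/6) = -326*(1 + √13/6) = -326 - 163*√13/3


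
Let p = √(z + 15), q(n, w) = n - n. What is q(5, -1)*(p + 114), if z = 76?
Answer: 0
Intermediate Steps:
q(n, w) = 0
p = √91 (p = √(76 + 15) = √91 ≈ 9.5394)
q(5, -1)*(p + 114) = 0*(√91 + 114) = 0*(114 + √91) = 0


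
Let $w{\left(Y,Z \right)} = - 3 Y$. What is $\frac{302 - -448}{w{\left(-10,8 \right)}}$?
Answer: $25$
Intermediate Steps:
$\frac{302 - -448}{w{\left(-10,8 \right)}} = \frac{302 - -448}{\left(-3\right) \left(-10\right)} = \frac{302 + 448}{30} = 750 \cdot \frac{1}{30} = 25$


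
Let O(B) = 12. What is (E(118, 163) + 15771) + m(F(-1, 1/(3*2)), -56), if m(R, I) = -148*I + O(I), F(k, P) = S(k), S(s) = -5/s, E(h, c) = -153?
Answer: 23918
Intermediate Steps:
F(k, P) = -5/k
m(R, I) = 12 - 148*I (m(R, I) = -148*I + 12 = 12 - 148*I)
(E(118, 163) + 15771) + m(F(-1, 1/(3*2)), -56) = (-153 + 15771) + (12 - 148*(-56)) = 15618 + (12 + 8288) = 15618 + 8300 = 23918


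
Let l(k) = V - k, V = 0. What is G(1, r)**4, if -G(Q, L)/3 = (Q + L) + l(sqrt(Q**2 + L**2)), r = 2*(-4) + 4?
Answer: 104328 + 25272*sqrt(17) ≈ 2.0853e+5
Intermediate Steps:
l(k) = -k (l(k) = 0 - k = -k)
r = -4 (r = -8 + 4 = -4)
G(Q, L) = -3*L - 3*Q + 3*sqrt(L**2 + Q**2) (G(Q, L) = -3*((Q + L) - sqrt(Q**2 + L**2)) = -3*((L + Q) - sqrt(L**2 + Q**2)) = -3*(L + Q - sqrt(L**2 + Q**2)) = -3*L - 3*Q + 3*sqrt(L**2 + Q**2))
G(1, r)**4 = (-3*(-4) - 3*1 + 3*sqrt((-4)**2 + 1**2))**4 = (12 - 3 + 3*sqrt(16 + 1))**4 = (12 - 3 + 3*sqrt(17))**4 = (9 + 3*sqrt(17))**4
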